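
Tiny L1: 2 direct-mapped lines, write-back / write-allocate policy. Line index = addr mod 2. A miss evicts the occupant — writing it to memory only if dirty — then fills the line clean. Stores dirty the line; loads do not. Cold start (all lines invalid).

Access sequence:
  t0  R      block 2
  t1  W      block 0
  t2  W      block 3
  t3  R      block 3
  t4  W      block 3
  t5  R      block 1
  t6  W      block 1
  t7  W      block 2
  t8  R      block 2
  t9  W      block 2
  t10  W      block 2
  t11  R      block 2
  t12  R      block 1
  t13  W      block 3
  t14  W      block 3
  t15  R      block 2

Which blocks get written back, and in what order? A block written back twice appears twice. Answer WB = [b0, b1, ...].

0: R B2 → L0 miss [-]
1: W B0 → L0 miss [D]
2: W B3 → L1 miss [D]
3: R B3 → L1 hit [D]
4: W B3 → L1 hit [D]
5: R B1 → L1 miss wb→B3 [-]
6: W B1 → L1 hit [D]
7: W B2 → L0 miss wb→B0 [D]
8: R B2 → L0 hit [D]
9: W B2 → L0 hit [D]
10: W B2 → L0 hit [D]
11: R B2 → L0 hit [D]
12: R B1 → L1 hit [D]
13: W B3 → L1 miss wb→B1 [D]
14: W B3 → L1 hit [D]
15: R B2 → L0 hit [D]

WB = [3, 0, 1]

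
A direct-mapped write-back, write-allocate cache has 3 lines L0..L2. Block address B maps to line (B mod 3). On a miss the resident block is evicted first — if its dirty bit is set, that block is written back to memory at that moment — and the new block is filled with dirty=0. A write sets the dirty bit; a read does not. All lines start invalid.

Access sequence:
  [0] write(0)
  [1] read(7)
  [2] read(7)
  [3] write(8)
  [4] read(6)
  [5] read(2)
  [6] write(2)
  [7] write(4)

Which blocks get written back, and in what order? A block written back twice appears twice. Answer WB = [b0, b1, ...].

0: W B0 → L0 miss [D]
1: R B7 → L1 miss [-]
2: R B7 → L1 hit [-]
3: W B8 → L2 miss [D]
4: R B6 → L0 miss wb→B0 [-]
5: R B2 → L2 miss wb→B8 [-]
6: W B2 → L2 hit [D]
7: W B4 → L1 miss [D]

WB = [0, 8]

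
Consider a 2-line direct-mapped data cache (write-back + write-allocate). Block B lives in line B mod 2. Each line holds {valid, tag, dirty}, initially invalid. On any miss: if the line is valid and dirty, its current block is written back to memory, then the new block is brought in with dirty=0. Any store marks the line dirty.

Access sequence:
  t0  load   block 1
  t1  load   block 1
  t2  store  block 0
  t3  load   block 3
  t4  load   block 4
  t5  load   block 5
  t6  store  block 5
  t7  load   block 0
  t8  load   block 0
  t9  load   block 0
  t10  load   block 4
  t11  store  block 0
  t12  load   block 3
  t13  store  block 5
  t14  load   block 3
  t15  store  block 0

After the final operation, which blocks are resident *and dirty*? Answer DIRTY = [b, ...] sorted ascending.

0: R B1 -> L1 miss  d=-]
1: R B1 -> L1 hit  d=-]
2: W B0 -> L0 miss  d=D]
3: R B3 -> L1 miss  d=-]
4: R B4 -> L0 miss wb->B0  d=-]
5: R B5 -> L1 miss  d=-]
6: W B5 -> L1 hit  d=D]
7: R B0 -> L0 miss  d=-]
8: R B0 -> L0 hit  d=-]
9: R B0 -> L0 hit  d=-]
10: R B4 -> L0 miss  d=-]
11: W B0 -> L0 miss  d=D]
12: R B3 -> L1 miss wb->B5  d=-]
13: W B5 -> L1 miss  d=D]
14: R B3 -> L1 miss wb->B5  d=-]
15: W B0 -> L0 hit  d=D]

DIRTY = [0]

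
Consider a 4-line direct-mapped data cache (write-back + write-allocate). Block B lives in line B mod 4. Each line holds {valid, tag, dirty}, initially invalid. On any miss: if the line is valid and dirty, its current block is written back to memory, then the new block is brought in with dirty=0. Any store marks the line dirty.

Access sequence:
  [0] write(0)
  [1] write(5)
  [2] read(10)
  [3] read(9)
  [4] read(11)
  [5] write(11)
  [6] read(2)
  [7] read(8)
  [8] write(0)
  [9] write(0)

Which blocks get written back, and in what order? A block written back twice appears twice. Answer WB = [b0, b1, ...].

0: W B0 -> L0 miss  d=D]
1: W B5 -> L1 miss  d=D]
2: R B10 -> L2 miss  d=-]
3: R B9 -> L1 miss wb->B5  d=-]
4: R B11 -> L3 miss  d=-]
5: W B11 -> L3 hit  d=D]
6: R B2 -> L2 miss  d=-]
7: R B8 -> L0 miss wb->B0  d=-]
8: W B0 -> L0 miss  d=D]
9: W B0 -> L0 hit  d=D]

WB = [5, 0]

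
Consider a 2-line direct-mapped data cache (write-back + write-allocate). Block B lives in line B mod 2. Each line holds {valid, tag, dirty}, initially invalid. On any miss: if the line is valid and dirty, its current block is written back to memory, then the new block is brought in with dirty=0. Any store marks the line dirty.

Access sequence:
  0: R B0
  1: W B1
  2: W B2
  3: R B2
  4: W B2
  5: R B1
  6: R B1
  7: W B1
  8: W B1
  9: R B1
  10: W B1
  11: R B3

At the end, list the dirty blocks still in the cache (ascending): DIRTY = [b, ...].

0: R B0 → L0 miss [-]
1: W B1 → L1 miss [D]
2: W B2 → L0 miss [D]
3: R B2 → L0 hit [D]
4: W B2 → L0 hit [D]
5: R B1 → L1 hit [D]
6: R B1 → L1 hit [D]
7: W B1 → L1 hit [D]
8: W B1 → L1 hit [D]
9: R B1 → L1 hit [D]
10: W B1 → L1 hit [D]
11: R B3 → L1 miss wb→B1 [-]

DIRTY = [2]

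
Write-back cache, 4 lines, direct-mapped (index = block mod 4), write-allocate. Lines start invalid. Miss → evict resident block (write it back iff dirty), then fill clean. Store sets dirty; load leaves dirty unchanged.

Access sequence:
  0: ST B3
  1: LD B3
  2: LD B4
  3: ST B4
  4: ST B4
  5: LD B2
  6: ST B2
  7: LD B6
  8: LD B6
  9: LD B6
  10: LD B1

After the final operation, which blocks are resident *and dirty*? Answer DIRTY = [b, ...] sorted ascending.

DIRTY = [3, 4]

0: W B3 -> L3 miss  d=D]
1: R B3 -> L3 hit  d=D]
2: R B4 -> L0 miss  d=-]
3: W B4 -> L0 hit  d=D]
4: W B4 -> L0 hit  d=D]
5: R B2 -> L2 miss  d=-]
6: W B2 -> L2 hit  d=D]
7: R B6 -> L2 miss wb->B2  d=-]
8: R B6 -> L2 hit  d=-]
9: R B6 -> L2 hit  d=-]
10: R B1 -> L1 miss  d=-]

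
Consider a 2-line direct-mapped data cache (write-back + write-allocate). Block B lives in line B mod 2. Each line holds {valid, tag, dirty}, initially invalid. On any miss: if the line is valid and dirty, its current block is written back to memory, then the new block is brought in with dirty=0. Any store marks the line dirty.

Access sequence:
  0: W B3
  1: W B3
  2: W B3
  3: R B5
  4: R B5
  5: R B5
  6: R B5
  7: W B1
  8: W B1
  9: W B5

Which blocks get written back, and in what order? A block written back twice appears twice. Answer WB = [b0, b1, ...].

0: W B3 -> L1 miss  d=D]
1: W B3 -> L1 hit  d=D]
2: W B3 -> L1 hit  d=D]
3: R B5 -> L1 miss wb->B3  d=-]
4: R B5 -> L1 hit  d=-]
5: R B5 -> L1 hit  d=-]
6: R B5 -> L1 hit  d=-]
7: W B1 -> L1 miss  d=D]
8: W B1 -> L1 hit  d=D]
9: W B5 -> L1 miss wb->B1  d=D]

WB = [3, 1]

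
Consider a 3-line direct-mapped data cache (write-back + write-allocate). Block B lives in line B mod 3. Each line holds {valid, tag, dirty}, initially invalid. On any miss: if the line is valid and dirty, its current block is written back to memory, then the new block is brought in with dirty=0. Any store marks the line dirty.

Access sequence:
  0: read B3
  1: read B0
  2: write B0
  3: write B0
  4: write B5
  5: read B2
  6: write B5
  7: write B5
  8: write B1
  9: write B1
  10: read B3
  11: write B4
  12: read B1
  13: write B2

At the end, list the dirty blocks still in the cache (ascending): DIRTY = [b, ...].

  0 | R B3 → L0 miss [-]
  1 | R B0 → L0 miss [-]
  2 | W B0 → L0 hit [D]
  3 | W B0 → L0 hit [D]
  4 | W B5 → L2 miss [D]
  5 | R B2 → L2 miss wb→B5 [-]
  6 | W B5 → L2 miss [D]
  7 | W B5 → L2 hit [D]
  8 | W B1 → L1 miss [D]
  9 | W B1 → L1 hit [D]
  10 | R B3 → L0 miss wb→B0 [-]
  11 | W B4 → L1 miss wb→B1 [D]
  12 | R B1 → L1 miss wb→B4 [-]
  13 | W B2 → L2 miss wb→B5 [D]

DIRTY = [2]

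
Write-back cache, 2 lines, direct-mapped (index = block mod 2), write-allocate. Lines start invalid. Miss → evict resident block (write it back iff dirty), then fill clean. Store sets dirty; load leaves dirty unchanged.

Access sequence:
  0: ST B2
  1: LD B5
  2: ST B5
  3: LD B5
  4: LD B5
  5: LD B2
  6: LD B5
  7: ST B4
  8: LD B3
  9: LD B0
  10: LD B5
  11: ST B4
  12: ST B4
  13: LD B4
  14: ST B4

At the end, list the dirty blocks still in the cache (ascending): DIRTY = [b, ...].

DIRTY = [4]

  0 | W B2 → L0 miss [D]
  1 | R B5 → L1 miss [-]
  2 | W B5 → L1 hit [D]
  3 | R B5 → L1 hit [D]
  4 | R B5 → L1 hit [D]
  5 | R B2 → L0 hit [D]
  6 | R B5 → L1 hit [D]
  7 | W B4 → L0 miss wb→B2 [D]
  8 | R B3 → L1 miss wb→B5 [-]
  9 | R B0 → L0 miss wb→B4 [-]
  10 | R B5 → L1 miss [-]
  11 | W B4 → L0 miss [D]
  12 | W B4 → L0 hit [D]
  13 | R B4 → L0 hit [D]
  14 | W B4 → L0 hit [D]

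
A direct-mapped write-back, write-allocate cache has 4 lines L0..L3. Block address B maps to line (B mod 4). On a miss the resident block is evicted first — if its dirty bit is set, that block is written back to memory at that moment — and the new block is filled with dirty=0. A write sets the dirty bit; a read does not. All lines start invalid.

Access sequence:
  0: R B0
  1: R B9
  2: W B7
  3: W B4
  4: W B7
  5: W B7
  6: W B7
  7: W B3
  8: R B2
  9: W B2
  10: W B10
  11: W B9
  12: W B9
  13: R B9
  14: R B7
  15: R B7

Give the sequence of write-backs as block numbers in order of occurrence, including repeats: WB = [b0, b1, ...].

WB = [7, 2, 3]

  0 | R B0 → L0 miss [-]
  1 | R B9 → L1 miss [-]
  2 | W B7 → L3 miss [D]
  3 | W B4 → L0 miss [D]
  4 | W B7 → L3 hit [D]
  5 | W B7 → L3 hit [D]
  6 | W B7 → L3 hit [D]
  7 | W B3 → L3 miss wb→B7 [D]
  8 | R B2 → L2 miss [-]
  9 | W B2 → L2 hit [D]
  10 | W B10 → L2 miss wb→B2 [D]
  11 | W B9 → L1 hit [D]
  12 | W B9 → L1 hit [D]
  13 | R B9 → L1 hit [D]
  14 | R B7 → L3 miss wb→B3 [-]
  15 | R B7 → L3 hit [-]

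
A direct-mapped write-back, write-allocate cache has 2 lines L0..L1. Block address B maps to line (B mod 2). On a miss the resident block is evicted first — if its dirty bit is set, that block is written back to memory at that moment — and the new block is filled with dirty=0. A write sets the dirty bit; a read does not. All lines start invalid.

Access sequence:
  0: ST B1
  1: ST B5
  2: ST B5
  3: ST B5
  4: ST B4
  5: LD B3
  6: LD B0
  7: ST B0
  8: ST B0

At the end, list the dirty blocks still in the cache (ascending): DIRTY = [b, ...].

DIRTY = [0]

  0 | W B1 → L1 miss [D]
  1 | W B5 → L1 miss wb→B1 [D]
  2 | W B5 → L1 hit [D]
  3 | W B5 → L1 hit [D]
  4 | W B4 → L0 miss [D]
  5 | R B3 → L1 miss wb→B5 [-]
  6 | R B0 → L0 miss wb→B4 [-]
  7 | W B0 → L0 hit [D]
  8 | W B0 → L0 hit [D]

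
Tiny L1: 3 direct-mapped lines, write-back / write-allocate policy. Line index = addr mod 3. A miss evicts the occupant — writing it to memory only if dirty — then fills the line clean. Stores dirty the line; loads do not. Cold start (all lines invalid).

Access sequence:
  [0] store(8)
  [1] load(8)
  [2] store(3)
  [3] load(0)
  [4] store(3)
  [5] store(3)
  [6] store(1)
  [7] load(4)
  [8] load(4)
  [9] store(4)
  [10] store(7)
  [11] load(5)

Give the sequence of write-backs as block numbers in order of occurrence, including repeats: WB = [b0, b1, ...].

  0 | W B8 → L2 miss [D]
  1 | R B8 → L2 hit [D]
  2 | W B3 → L0 miss [D]
  3 | R B0 → L0 miss wb→B3 [-]
  4 | W B3 → L0 miss [D]
  5 | W B3 → L0 hit [D]
  6 | W B1 → L1 miss [D]
  7 | R B4 → L1 miss wb→B1 [-]
  8 | R B4 → L1 hit [-]
  9 | W B4 → L1 hit [D]
  10 | W B7 → L1 miss wb→B4 [D]
  11 | R B5 → L2 miss wb→B8 [-]

WB = [3, 1, 4, 8]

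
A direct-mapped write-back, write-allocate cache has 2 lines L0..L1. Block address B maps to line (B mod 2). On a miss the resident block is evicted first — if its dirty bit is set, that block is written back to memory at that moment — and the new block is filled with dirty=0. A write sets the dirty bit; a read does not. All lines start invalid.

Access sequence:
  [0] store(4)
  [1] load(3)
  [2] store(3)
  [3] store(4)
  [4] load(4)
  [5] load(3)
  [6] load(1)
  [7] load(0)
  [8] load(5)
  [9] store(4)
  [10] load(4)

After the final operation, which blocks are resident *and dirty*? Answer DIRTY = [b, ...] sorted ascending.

DIRTY = [4]

0: W B4 -> L0 miss  d=D]
1: R B3 -> L1 miss  d=-]
2: W B3 -> L1 hit  d=D]
3: W B4 -> L0 hit  d=D]
4: R B4 -> L0 hit  d=D]
5: R B3 -> L1 hit  d=D]
6: R B1 -> L1 miss wb->B3  d=-]
7: R B0 -> L0 miss wb->B4  d=-]
8: R B5 -> L1 miss  d=-]
9: W B4 -> L0 miss  d=D]
10: R B4 -> L0 hit  d=D]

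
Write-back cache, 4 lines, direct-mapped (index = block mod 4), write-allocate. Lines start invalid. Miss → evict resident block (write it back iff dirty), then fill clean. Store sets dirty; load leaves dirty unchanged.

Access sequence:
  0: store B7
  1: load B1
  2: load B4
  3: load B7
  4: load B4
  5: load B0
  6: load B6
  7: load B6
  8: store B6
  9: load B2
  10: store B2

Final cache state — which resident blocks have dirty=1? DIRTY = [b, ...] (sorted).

0: W B7 → L3 miss [D]
1: R B1 → L1 miss [-]
2: R B4 → L0 miss [-]
3: R B7 → L3 hit [D]
4: R B4 → L0 hit [-]
5: R B0 → L0 miss [-]
6: R B6 → L2 miss [-]
7: R B6 → L2 hit [-]
8: W B6 → L2 hit [D]
9: R B2 → L2 miss wb→B6 [-]
10: W B2 → L2 hit [D]

DIRTY = [2, 7]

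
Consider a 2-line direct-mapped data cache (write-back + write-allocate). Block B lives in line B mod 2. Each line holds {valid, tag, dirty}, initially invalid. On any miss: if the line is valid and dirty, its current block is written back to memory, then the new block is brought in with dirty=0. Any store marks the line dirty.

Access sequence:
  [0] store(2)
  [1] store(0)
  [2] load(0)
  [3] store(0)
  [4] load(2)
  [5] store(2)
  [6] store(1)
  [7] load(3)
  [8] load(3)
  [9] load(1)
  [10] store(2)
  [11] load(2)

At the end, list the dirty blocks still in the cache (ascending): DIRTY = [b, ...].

DIRTY = [2]

0: W B2 → L0 miss [D]
1: W B0 → L0 miss wb→B2 [D]
2: R B0 → L0 hit [D]
3: W B0 → L0 hit [D]
4: R B2 → L0 miss wb→B0 [-]
5: W B2 → L0 hit [D]
6: W B1 → L1 miss [D]
7: R B3 → L1 miss wb→B1 [-]
8: R B3 → L1 hit [-]
9: R B1 → L1 miss [-]
10: W B2 → L0 hit [D]
11: R B2 → L0 hit [D]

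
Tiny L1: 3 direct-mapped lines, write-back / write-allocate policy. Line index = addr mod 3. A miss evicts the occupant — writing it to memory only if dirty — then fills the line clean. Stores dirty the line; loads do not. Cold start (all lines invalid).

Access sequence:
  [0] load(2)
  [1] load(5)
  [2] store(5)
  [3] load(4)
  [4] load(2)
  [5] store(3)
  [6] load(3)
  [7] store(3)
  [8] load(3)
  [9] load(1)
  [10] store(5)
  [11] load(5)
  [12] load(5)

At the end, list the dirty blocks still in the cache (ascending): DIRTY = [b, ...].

DIRTY = [3, 5]

0: R B2 -> L2 miss  d=-]
1: R B5 -> L2 miss  d=-]
2: W B5 -> L2 hit  d=D]
3: R B4 -> L1 miss  d=-]
4: R B2 -> L2 miss wb->B5  d=-]
5: W B3 -> L0 miss  d=D]
6: R B3 -> L0 hit  d=D]
7: W B3 -> L0 hit  d=D]
8: R B3 -> L0 hit  d=D]
9: R B1 -> L1 miss  d=-]
10: W B5 -> L2 miss  d=D]
11: R B5 -> L2 hit  d=D]
12: R B5 -> L2 hit  d=D]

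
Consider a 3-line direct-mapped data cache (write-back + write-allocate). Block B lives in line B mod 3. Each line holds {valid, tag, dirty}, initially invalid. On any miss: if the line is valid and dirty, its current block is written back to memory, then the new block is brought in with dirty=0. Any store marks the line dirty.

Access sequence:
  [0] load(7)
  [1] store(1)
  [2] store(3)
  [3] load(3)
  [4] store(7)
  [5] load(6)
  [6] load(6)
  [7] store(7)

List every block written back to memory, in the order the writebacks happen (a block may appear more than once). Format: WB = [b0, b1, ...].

0: R B7 → L1 miss [-]
1: W B1 → L1 miss [D]
2: W B3 → L0 miss [D]
3: R B3 → L0 hit [D]
4: W B7 → L1 miss wb→B1 [D]
5: R B6 → L0 miss wb→B3 [-]
6: R B6 → L0 hit [-]
7: W B7 → L1 hit [D]

WB = [1, 3]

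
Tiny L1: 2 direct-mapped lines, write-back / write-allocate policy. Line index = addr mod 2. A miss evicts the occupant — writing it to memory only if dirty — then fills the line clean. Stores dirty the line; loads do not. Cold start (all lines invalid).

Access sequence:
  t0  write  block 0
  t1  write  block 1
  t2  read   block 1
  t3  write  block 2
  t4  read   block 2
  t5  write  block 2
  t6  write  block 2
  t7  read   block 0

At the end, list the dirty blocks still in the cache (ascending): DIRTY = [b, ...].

0: W B0 → L0 miss [D]
1: W B1 → L1 miss [D]
2: R B1 → L1 hit [D]
3: W B2 → L0 miss wb→B0 [D]
4: R B2 → L0 hit [D]
5: W B2 → L0 hit [D]
6: W B2 → L0 hit [D]
7: R B0 → L0 miss wb→B2 [-]

DIRTY = [1]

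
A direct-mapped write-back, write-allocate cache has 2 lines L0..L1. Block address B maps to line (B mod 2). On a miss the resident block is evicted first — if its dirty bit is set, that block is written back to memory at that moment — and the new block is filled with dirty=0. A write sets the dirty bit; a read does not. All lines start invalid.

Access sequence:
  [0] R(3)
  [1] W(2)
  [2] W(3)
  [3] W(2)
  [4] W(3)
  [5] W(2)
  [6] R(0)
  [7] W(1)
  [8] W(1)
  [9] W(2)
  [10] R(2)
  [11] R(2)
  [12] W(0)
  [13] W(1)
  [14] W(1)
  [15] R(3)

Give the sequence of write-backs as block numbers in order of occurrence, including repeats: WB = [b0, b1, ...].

WB = [2, 3, 2, 1]

  0 | R B3 → L1 miss [-]
  1 | W B2 → L0 miss [D]
  2 | W B3 → L1 hit [D]
  3 | W B2 → L0 hit [D]
  4 | W B3 → L1 hit [D]
  5 | W B2 → L0 hit [D]
  6 | R B0 → L0 miss wb→B2 [-]
  7 | W B1 → L1 miss wb→B3 [D]
  8 | W B1 → L1 hit [D]
  9 | W B2 → L0 miss [D]
  10 | R B2 → L0 hit [D]
  11 | R B2 → L0 hit [D]
  12 | W B0 → L0 miss wb→B2 [D]
  13 | W B1 → L1 hit [D]
  14 | W B1 → L1 hit [D]
  15 | R B3 → L1 miss wb→B1 [-]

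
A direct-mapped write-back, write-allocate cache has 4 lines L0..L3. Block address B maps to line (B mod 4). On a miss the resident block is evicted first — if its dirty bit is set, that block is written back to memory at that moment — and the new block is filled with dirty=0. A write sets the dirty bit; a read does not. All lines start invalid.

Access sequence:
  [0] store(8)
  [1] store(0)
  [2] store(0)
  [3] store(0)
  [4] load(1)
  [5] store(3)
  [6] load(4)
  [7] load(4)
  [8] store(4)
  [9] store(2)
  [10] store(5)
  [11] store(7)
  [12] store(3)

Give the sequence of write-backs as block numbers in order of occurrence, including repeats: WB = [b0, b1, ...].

  0 | W B8 → L0 miss [D]
  1 | W B0 → L0 miss wb→B8 [D]
  2 | W B0 → L0 hit [D]
  3 | W B0 → L0 hit [D]
  4 | R B1 → L1 miss [-]
  5 | W B3 → L3 miss [D]
  6 | R B4 → L0 miss wb→B0 [-]
  7 | R B4 → L0 hit [-]
  8 | W B4 → L0 hit [D]
  9 | W B2 → L2 miss [D]
  10 | W B5 → L1 miss [D]
  11 | W B7 → L3 miss wb→B3 [D]
  12 | W B3 → L3 miss wb→B7 [D]

WB = [8, 0, 3, 7]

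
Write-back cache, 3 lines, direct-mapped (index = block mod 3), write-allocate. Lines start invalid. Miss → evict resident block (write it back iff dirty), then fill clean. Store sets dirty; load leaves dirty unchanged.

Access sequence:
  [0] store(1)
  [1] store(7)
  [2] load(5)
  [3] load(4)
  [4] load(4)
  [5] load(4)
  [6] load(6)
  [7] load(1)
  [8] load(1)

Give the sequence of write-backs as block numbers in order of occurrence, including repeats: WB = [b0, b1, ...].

0: W B1 -> L1 miss  d=D]
1: W B7 -> L1 miss wb->B1  d=D]
2: R B5 -> L2 miss  d=-]
3: R B4 -> L1 miss wb->B7  d=-]
4: R B4 -> L1 hit  d=-]
5: R B4 -> L1 hit  d=-]
6: R B6 -> L0 miss  d=-]
7: R B1 -> L1 miss  d=-]
8: R B1 -> L1 hit  d=-]

WB = [1, 7]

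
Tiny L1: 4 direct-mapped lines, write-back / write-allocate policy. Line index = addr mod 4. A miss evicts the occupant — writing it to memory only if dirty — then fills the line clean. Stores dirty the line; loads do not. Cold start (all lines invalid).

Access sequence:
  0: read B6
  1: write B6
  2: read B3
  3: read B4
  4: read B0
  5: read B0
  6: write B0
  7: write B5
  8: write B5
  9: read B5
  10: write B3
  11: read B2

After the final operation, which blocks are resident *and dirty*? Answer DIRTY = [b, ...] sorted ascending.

  0 | R B6 → L2 miss [-]
  1 | W B6 → L2 hit [D]
  2 | R B3 → L3 miss [-]
  3 | R B4 → L0 miss [-]
  4 | R B0 → L0 miss [-]
  5 | R B0 → L0 hit [-]
  6 | W B0 → L0 hit [D]
  7 | W B5 → L1 miss [D]
  8 | W B5 → L1 hit [D]
  9 | R B5 → L1 hit [D]
  10 | W B3 → L3 hit [D]
  11 | R B2 → L2 miss wb→B6 [-]

DIRTY = [0, 3, 5]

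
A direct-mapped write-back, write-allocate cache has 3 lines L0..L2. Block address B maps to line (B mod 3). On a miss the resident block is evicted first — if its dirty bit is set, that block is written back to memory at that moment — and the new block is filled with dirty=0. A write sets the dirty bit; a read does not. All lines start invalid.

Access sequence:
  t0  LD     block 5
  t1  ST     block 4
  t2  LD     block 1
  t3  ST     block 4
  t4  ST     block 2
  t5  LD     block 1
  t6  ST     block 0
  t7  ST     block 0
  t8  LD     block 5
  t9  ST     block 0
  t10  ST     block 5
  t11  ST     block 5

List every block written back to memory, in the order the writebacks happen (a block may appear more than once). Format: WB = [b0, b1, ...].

WB = [4, 4, 2]

0: R B5 -> L2 miss  d=-]
1: W B4 -> L1 miss  d=D]
2: R B1 -> L1 miss wb->B4  d=-]
3: W B4 -> L1 miss  d=D]
4: W B2 -> L2 miss  d=D]
5: R B1 -> L1 miss wb->B4  d=-]
6: W B0 -> L0 miss  d=D]
7: W B0 -> L0 hit  d=D]
8: R B5 -> L2 miss wb->B2  d=-]
9: W B0 -> L0 hit  d=D]
10: W B5 -> L2 hit  d=D]
11: W B5 -> L2 hit  d=D]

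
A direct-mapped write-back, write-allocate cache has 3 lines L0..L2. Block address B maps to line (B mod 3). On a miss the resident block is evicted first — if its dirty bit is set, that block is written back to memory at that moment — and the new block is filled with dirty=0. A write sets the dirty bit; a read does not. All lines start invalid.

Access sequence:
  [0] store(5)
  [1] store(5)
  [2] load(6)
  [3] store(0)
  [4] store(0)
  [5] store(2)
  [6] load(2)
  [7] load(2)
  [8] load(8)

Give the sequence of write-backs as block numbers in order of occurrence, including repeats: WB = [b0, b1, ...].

WB = [5, 2]

  0 | W B5 → L2 miss [D]
  1 | W B5 → L2 hit [D]
  2 | R B6 → L0 miss [-]
  3 | W B0 → L0 miss [D]
  4 | W B0 → L0 hit [D]
  5 | W B2 → L2 miss wb→B5 [D]
  6 | R B2 → L2 hit [D]
  7 | R B2 → L2 hit [D]
  8 | R B8 → L2 miss wb→B2 [-]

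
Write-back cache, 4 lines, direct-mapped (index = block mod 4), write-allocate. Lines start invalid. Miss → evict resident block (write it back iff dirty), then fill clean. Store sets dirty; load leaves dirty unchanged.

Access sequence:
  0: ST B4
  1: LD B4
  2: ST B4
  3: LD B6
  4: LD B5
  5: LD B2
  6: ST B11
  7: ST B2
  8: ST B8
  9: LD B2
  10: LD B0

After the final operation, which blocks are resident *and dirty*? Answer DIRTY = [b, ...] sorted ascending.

  0 | W B4 → L0 miss [D]
  1 | R B4 → L0 hit [D]
  2 | W B4 → L0 hit [D]
  3 | R B6 → L2 miss [-]
  4 | R B5 → L1 miss [-]
  5 | R B2 → L2 miss [-]
  6 | W B11 → L3 miss [D]
  7 | W B2 → L2 hit [D]
  8 | W B8 → L0 miss wb→B4 [D]
  9 | R B2 → L2 hit [D]
  10 | R B0 → L0 miss wb→B8 [-]

DIRTY = [2, 11]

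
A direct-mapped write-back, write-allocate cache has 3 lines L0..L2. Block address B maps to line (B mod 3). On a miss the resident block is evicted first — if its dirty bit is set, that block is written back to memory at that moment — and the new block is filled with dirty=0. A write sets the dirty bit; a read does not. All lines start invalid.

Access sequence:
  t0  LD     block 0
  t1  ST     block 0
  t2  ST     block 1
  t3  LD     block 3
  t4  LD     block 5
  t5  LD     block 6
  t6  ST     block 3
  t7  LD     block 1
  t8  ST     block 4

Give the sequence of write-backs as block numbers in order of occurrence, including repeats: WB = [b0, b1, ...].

WB = [0, 1]

0: R B0 -> L0 miss  d=-]
1: W B0 -> L0 hit  d=D]
2: W B1 -> L1 miss  d=D]
3: R B3 -> L0 miss wb->B0  d=-]
4: R B5 -> L2 miss  d=-]
5: R B6 -> L0 miss  d=-]
6: W B3 -> L0 miss  d=D]
7: R B1 -> L1 hit  d=D]
8: W B4 -> L1 miss wb->B1  d=D]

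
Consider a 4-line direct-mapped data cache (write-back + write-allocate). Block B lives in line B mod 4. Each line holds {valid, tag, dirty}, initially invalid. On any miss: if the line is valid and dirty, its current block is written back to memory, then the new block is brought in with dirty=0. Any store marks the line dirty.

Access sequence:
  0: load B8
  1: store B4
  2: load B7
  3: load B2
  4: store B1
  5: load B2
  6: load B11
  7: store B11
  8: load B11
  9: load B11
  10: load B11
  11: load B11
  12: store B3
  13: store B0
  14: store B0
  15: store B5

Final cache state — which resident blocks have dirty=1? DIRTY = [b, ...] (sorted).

DIRTY = [0, 3, 5]

0: R B8 → L0 miss [-]
1: W B4 → L0 miss [D]
2: R B7 → L3 miss [-]
3: R B2 → L2 miss [-]
4: W B1 → L1 miss [D]
5: R B2 → L2 hit [-]
6: R B11 → L3 miss [-]
7: W B11 → L3 hit [D]
8: R B11 → L3 hit [D]
9: R B11 → L3 hit [D]
10: R B11 → L3 hit [D]
11: R B11 → L3 hit [D]
12: W B3 → L3 miss wb→B11 [D]
13: W B0 → L0 miss wb→B4 [D]
14: W B0 → L0 hit [D]
15: W B5 → L1 miss wb→B1 [D]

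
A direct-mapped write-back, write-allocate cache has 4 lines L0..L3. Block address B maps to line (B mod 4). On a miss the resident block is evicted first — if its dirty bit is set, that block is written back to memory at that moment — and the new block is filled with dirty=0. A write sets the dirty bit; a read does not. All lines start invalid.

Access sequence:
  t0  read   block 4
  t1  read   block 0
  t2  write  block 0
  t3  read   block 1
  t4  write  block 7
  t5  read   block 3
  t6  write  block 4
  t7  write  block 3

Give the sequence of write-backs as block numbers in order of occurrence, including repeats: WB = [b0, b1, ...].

0: R B4 -> L0 miss  d=-]
1: R B0 -> L0 miss  d=-]
2: W B0 -> L0 hit  d=D]
3: R B1 -> L1 miss  d=-]
4: W B7 -> L3 miss  d=D]
5: R B3 -> L3 miss wb->B7  d=-]
6: W B4 -> L0 miss wb->B0  d=D]
7: W B3 -> L3 hit  d=D]

WB = [7, 0]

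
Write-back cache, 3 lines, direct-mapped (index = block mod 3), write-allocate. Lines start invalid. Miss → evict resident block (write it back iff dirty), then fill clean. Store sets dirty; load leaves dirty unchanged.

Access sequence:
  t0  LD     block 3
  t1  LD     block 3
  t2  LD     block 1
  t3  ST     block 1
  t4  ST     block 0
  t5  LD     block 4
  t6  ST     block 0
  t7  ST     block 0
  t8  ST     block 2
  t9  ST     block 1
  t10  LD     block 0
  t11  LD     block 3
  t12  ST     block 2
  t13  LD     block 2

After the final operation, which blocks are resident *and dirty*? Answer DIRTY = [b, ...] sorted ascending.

  0 | R B3 → L0 miss [-]
  1 | R B3 → L0 hit [-]
  2 | R B1 → L1 miss [-]
  3 | W B1 → L1 hit [D]
  4 | W B0 → L0 miss [D]
  5 | R B4 → L1 miss wb→B1 [-]
  6 | W B0 → L0 hit [D]
  7 | W B0 → L0 hit [D]
  8 | W B2 → L2 miss [D]
  9 | W B1 → L1 miss [D]
  10 | R B0 → L0 hit [D]
  11 | R B3 → L0 miss wb→B0 [-]
  12 | W B2 → L2 hit [D]
  13 | R B2 → L2 hit [D]

DIRTY = [1, 2]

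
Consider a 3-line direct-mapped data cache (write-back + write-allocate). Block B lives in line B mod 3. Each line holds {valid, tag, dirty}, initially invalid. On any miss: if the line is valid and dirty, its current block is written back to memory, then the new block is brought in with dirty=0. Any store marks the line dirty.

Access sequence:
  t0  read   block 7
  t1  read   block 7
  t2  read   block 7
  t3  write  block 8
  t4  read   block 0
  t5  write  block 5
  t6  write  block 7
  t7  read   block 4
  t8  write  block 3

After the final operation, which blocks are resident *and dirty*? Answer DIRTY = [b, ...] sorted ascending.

DIRTY = [3, 5]

0: R B7 -> L1 miss  d=-]
1: R B7 -> L1 hit  d=-]
2: R B7 -> L1 hit  d=-]
3: W B8 -> L2 miss  d=D]
4: R B0 -> L0 miss  d=-]
5: W B5 -> L2 miss wb->B8  d=D]
6: W B7 -> L1 hit  d=D]
7: R B4 -> L1 miss wb->B7  d=-]
8: W B3 -> L0 miss  d=D]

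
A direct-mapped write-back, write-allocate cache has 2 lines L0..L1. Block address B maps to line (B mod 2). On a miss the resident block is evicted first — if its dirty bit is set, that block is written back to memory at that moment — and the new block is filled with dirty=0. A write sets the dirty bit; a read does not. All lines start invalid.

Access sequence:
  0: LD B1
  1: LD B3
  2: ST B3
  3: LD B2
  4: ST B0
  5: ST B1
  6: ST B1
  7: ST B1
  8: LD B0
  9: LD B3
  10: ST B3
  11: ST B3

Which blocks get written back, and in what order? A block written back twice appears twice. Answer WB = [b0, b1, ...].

0: R B1 → L1 miss [-]
1: R B3 → L1 miss [-]
2: W B3 → L1 hit [D]
3: R B2 → L0 miss [-]
4: W B0 → L0 miss [D]
5: W B1 → L1 miss wb→B3 [D]
6: W B1 → L1 hit [D]
7: W B1 → L1 hit [D]
8: R B0 → L0 hit [D]
9: R B3 → L1 miss wb→B1 [-]
10: W B3 → L1 hit [D]
11: W B3 → L1 hit [D]

WB = [3, 1]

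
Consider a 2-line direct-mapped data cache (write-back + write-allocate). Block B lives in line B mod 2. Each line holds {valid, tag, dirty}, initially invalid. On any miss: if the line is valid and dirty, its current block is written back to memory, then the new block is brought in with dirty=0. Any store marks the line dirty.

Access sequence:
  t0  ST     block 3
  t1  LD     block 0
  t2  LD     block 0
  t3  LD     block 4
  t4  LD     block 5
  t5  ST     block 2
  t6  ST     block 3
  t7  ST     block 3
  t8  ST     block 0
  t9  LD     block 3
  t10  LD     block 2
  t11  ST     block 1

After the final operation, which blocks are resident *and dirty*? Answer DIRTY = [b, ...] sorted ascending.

0: W B3 -> L1 miss  d=D]
1: R B0 -> L0 miss  d=-]
2: R B0 -> L0 hit  d=-]
3: R B4 -> L0 miss  d=-]
4: R B5 -> L1 miss wb->B3  d=-]
5: W B2 -> L0 miss  d=D]
6: W B3 -> L1 miss  d=D]
7: W B3 -> L1 hit  d=D]
8: W B0 -> L0 miss wb->B2  d=D]
9: R B3 -> L1 hit  d=D]
10: R B2 -> L0 miss wb->B0  d=-]
11: W B1 -> L1 miss wb->B3  d=D]

DIRTY = [1]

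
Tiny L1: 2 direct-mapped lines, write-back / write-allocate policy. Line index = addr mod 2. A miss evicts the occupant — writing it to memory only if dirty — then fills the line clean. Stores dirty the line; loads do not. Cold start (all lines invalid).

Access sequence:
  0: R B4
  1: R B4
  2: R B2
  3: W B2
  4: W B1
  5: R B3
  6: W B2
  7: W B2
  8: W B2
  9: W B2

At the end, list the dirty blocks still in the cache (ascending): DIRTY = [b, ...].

DIRTY = [2]

  0 | R B4 → L0 miss [-]
  1 | R B4 → L0 hit [-]
  2 | R B2 → L0 miss [-]
  3 | W B2 → L0 hit [D]
  4 | W B1 → L1 miss [D]
  5 | R B3 → L1 miss wb→B1 [-]
  6 | W B2 → L0 hit [D]
  7 | W B2 → L0 hit [D]
  8 | W B2 → L0 hit [D]
  9 | W B2 → L0 hit [D]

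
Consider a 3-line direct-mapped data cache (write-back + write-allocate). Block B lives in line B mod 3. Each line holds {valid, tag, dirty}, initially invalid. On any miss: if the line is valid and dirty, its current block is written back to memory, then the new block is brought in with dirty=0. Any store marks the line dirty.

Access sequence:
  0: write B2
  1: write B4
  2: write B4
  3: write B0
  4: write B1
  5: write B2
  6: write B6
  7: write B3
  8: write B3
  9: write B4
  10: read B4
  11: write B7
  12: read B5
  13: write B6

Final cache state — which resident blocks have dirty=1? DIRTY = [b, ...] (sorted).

DIRTY = [6, 7]

0: W B2 → L2 miss [D]
1: W B4 → L1 miss [D]
2: W B4 → L1 hit [D]
3: W B0 → L0 miss [D]
4: W B1 → L1 miss wb→B4 [D]
5: W B2 → L2 hit [D]
6: W B6 → L0 miss wb→B0 [D]
7: W B3 → L0 miss wb→B6 [D]
8: W B3 → L0 hit [D]
9: W B4 → L1 miss wb→B1 [D]
10: R B4 → L1 hit [D]
11: W B7 → L1 miss wb→B4 [D]
12: R B5 → L2 miss wb→B2 [-]
13: W B6 → L0 miss wb→B3 [D]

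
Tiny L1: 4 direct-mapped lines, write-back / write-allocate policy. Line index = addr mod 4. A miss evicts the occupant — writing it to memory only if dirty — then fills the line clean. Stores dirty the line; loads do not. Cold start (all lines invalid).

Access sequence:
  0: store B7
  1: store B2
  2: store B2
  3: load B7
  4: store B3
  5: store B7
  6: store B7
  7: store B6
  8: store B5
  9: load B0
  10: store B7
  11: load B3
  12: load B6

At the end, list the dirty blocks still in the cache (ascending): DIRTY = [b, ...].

0: W B7 -> L3 miss  d=D]
1: W B2 -> L2 miss  d=D]
2: W B2 -> L2 hit  d=D]
3: R B7 -> L3 hit  d=D]
4: W B3 -> L3 miss wb->B7  d=D]
5: W B7 -> L3 miss wb->B3  d=D]
6: W B7 -> L3 hit  d=D]
7: W B6 -> L2 miss wb->B2  d=D]
8: W B5 -> L1 miss  d=D]
9: R B0 -> L0 miss  d=-]
10: W B7 -> L3 hit  d=D]
11: R B3 -> L3 miss wb->B7  d=-]
12: R B6 -> L2 hit  d=D]

DIRTY = [5, 6]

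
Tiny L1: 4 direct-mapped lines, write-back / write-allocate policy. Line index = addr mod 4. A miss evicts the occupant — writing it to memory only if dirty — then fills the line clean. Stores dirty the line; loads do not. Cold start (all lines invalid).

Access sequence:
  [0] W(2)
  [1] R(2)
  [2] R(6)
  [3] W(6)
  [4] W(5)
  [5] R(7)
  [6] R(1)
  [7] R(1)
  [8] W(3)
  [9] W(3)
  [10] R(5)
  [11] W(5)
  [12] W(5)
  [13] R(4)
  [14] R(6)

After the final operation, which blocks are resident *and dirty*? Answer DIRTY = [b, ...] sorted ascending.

0: W B2 → L2 miss [D]
1: R B2 → L2 hit [D]
2: R B6 → L2 miss wb→B2 [-]
3: W B6 → L2 hit [D]
4: W B5 → L1 miss [D]
5: R B7 → L3 miss [-]
6: R B1 → L1 miss wb→B5 [-]
7: R B1 → L1 hit [-]
8: W B3 → L3 miss [D]
9: W B3 → L3 hit [D]
10: R B5 → L1 miss [-]
11: W B5 → L1 hit [D]
12: W B5 → L1 hit [D]
13: R B4 → L0 miss [-]
14: R B6 → L2 hit [D]

DIRTY = [3, 5, 6]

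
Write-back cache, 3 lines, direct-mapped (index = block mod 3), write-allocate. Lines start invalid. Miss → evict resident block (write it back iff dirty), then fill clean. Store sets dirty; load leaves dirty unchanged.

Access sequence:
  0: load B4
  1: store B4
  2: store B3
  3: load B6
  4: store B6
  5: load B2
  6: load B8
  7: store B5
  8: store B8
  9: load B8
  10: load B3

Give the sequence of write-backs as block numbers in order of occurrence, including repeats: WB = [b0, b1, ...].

WB = [3, 5, 6]

0: R B4 -> L1 miss  d=-]
1: W B4 -> L1 hit  d=D]
2: W B3 -> L0 miss  d=D]
3: R B6 -> L0 miss wb->B3  d=-]
4: W B6 -> L0 hit  d=D]
5: R B2 -> L2 miss  d=-]
6: R B8 -> L2 miss  d=-]
7: W B5 -> L2 miss  d=D]
8: W B8 -> L2 miss wb->B5  d=D]
9: R B8 -> L2 hit  d=D]
10: R B3 -> L0 miss wb->B6  d=-]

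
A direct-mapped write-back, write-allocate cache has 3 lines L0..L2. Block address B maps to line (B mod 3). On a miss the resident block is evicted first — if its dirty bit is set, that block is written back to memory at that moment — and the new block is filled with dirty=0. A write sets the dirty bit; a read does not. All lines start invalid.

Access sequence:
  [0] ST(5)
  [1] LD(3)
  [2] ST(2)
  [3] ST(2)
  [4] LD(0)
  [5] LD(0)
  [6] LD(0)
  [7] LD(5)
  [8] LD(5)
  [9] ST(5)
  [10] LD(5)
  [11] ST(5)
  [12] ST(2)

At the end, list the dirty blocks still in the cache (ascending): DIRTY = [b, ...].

  0 | W B5 → L2 miss [D]
  1 | R B3 → L0 miss [-]
  2 | W B2 → L2 miss wb→B5 [D]
  3 | W B2 → L2 hit [D]
  4 | R B0 → L0 miss [-]
  5 | R B0 → L0 hit [-]
  6 | R B0 → L0 hit [-]
  7 | R B5 → L2 miss wb→B2 [-]
  8 | R B5 → L2 hit [-]
  9 | W B5 → L2 hit [D]
  10 | R B5 → L2 hit [D]
  11 | W B5 → L2 hit [D]
  12 | W B2 → L2 miss wb→B5 [D]

DIRTY = [2]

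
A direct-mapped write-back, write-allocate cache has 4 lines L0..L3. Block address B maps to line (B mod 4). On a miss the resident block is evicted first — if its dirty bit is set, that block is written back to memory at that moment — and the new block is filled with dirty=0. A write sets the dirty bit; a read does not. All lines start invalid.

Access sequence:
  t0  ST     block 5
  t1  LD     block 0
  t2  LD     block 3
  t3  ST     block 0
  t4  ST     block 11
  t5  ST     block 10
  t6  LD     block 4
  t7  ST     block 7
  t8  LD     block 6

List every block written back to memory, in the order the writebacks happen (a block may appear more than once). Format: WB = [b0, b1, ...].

WB = [0, 11, 10]

0: W B5 -> L1 miss  d=D]
1: R B0 -> L0 miss  d=-]
2: R B3 -> L3 miss  d=-]
3: W B0 -> L0 hit  d=D]
4: W B11 -> L3 miss  d=D]
5: W B10 -> L2 miss  d=D]
6: R B4 -> L0 miss wb->B0  d=-]
7: W B7 -> L3 miss wb->B11  d=D]
8: R B6 -> L2 miss wb->B10  d=-]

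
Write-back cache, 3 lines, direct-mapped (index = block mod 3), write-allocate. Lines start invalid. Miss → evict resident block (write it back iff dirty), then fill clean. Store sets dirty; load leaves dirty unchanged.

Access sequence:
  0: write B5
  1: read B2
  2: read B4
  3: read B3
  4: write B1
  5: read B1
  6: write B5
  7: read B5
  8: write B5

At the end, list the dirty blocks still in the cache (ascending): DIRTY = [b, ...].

0: W B5 -> L2 miss  d=D]
1: R B2 -> L2 miss wb->B5  d=-]
2: R B4 -> L1 miss  d=-]
3: R B3 -> L0 miss  d=-]
4: W B1 -> L1 miss  d=D]
5: R B1 -> L1 hit  d=D]
6: W B5 -> L2 miss  d=D]
7: R B5 -> L2 hit  d=D]
8: W B5 -> L2 hit  d=D]

DIRTY = [1, 5]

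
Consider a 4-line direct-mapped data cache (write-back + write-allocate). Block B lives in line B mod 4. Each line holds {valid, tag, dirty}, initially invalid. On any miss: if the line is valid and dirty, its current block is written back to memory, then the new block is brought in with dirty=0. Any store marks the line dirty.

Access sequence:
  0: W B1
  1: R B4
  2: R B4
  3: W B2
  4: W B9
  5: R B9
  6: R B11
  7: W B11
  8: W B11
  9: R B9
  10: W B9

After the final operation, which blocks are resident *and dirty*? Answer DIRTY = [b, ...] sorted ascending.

DIRTY = [2, 9, 11]

0: W B1 → L1 miss [D]
1: R B4 → L0 miss [-]
2: R B4 → L0 hit [-]
3: W B2 → L2 miss [D]
4: W B9 → L1 miss wb→B1 [D]
5: R B9 → L1 hit [D]
6: R B11 → L3 miss [-]
7: W B11 → L3 hit [D]
8: W B11 → L3 hit [D]
9: R B9 → L1 hit [D]
10: W B9 → L1 hit [D]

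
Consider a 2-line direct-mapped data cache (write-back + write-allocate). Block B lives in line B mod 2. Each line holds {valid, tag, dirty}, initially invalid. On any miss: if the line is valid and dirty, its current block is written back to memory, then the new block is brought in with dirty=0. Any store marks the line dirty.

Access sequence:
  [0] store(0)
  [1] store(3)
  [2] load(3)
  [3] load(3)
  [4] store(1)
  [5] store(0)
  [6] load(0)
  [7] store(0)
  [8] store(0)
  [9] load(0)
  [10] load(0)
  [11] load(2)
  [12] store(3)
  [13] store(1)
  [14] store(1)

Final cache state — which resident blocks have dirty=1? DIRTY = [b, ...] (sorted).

  0 | W B0 → L0 miss [D]
  1 | W B3 → L1 miss [D]
  2 | R B3 → L1 hit [D]
  3 | R B3 → L1 hit [D]
  4 | W B1 → L1 miss wb→B3 [D]
  5 | W B0 → L0 hit [D]
  6 | R B0 → L0 hit [D]
  7 | W B0 → L0 hit [D]
  8 | W B0 → L0 hit [D]
  9 | R B0 → L0 hit [D]
  10 | R B0 → L0 hit [D]
  11 | R B2 → L0 miss wb→B0 [-]
  12 | W B3 → L1 miss wb→B1 [D]
  13 | W B1 → L1 miss wb→B3 [D]
  14 | W B1 → L1 hit [D]

DIRTY = [1]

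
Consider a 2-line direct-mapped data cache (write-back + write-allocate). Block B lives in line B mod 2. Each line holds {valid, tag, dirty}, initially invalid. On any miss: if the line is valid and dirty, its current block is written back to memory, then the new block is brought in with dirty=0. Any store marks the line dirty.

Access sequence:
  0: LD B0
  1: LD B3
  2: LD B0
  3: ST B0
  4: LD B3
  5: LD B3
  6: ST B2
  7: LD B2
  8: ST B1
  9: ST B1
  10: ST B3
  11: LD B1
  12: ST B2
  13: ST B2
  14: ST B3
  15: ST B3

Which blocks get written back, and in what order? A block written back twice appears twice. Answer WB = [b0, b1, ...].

0: R B0 -> L0 miss  d=-]
1: R B3 -> L1 miss  d=-]
2: R B0 -> L0 hit  d=-]
3: W B0 -> L0 hit  d=D]
4: R B3 -> L1 hit  d=-]
5: R B3 -> L1 hit  d=-]
6: W B2 -> L0 miss wb->B0  d=D]
7: R B2 -> L0 hit  d=D]
8: W B1 -> L1 miss  d=D]
9: W B1 -> L1 hit  d=D]
10: W B3 -> L1 miss wb->B1  d=D]
11: R B1 -> L1 miss wb->B3  d=-]
12: W B2 -> L0 hit  d=D]
13: W B2 -> L0 hit  d=D]
14: W B3 -> L1 miss  d=D]
15: W B3 -> L1 hit  d=D]

WB = [0, 1, 3]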